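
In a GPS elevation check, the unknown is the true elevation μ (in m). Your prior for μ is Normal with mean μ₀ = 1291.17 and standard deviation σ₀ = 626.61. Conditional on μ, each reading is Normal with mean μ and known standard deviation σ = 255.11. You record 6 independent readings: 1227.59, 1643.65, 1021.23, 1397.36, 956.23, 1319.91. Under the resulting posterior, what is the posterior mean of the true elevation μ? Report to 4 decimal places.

1261.8062

For Normal data with known variance σ², a Normal(μ₀, σ₀²) prior on μ is conjugate. Posterior precision = 1/σ₀² + n/σ²; posterior mean is the precision-weighted average of μ₀ and x̄.
Σxᵢ = 1227.59 + 1643.65 + 1021.23 + 1397.36 + 956.23 + 1319.91 = 7565.97, so n·x̄ = 7565.97.
σ₀² = 626.61² = 392640.0921, σ² = 255.11² = 65081.1121; σ² + n·σ₀² = 65081.1121 + 6·392640.0921 = 2420921.6647.
Posterior mean = (μ₀/σ₀² + n·x̄/σ²)/(1/σ₀² + n/σ²) = (σ²·μ₀ + σ₀²·n·x̄)/(σ² + n·σ₀²) = (65081.1121·1291.17 + 392640.0921·7565.97)/2420921.6647 = 3054733937.135994/2420921.6647 = 1261.8062.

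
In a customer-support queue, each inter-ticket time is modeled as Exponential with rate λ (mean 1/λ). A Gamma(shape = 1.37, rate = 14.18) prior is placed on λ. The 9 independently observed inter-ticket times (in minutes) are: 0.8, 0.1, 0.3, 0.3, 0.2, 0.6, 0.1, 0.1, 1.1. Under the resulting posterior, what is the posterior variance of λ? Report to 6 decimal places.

With a Gamma(shape α, rate β) prior on the exponential rate λ, the posterior after n observations with total T = Σxᵢ is Gamma(α+n, β+T).
Sum of observations T = 3.6 minutes; n = 9.
Posterior: Gamma(1.37+9, 14.18+3.6) = Gamma(10.37, 17.78).
Var = α/β² = 0.032803.

0.032803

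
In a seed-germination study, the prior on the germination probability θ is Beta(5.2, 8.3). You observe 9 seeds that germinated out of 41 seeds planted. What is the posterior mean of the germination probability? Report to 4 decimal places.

0.2606

The Beta prior is conjugate to a Binomial/Bernoulli likelihood; the update adds successes to α and failures to β.
Posterior: Beta(α+k, β+n−k) = Beta(5.2+9, 8.3+32) = Beta(14.2, 40.3).
Posterior mean = α/(α+β) = 14.2/54.5 = 0.2606.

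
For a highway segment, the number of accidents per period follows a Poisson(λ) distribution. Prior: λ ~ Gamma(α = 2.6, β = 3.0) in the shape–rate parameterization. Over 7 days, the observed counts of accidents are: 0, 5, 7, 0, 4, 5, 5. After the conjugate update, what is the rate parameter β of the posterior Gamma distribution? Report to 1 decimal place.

10.0

With a Gamma(shape α, rate β) prior, the Poisson likelihood is conjugate: the posterior is Gamma(α + ΣXᵢ, β + n).
Sum of counts S = 26 over n = 7 days.
Posterior: Gamma(α+S, β+n) = Gamma(2.6+26, 3.0+7) = Gamma(28.6, 10.0).
Posterior β = 10.0.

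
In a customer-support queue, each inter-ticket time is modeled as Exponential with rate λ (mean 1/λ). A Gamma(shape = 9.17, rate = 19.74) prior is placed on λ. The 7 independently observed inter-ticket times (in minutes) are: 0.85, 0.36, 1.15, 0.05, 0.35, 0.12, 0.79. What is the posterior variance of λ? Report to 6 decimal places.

With a Gamma(shape α, rate β) prior on the exponential rate λ, the posterior after n observations with total T = Σxᵢ is Gamma(α+n, β+T).
Sum of observations T = 3.67 minutes; n = 7.
Posterior: Gamma(9.17+7, 19.74+3.67) = Gamma(16.17, 23.41).
Var = α/β² = 0.029506.

0.029506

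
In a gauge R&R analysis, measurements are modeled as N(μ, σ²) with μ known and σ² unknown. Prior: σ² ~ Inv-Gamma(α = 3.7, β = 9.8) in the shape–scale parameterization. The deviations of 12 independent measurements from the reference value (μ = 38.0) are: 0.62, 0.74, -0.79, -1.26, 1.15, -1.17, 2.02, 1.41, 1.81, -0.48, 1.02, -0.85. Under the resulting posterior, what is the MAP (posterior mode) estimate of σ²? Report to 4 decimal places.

1.7184

With known mean μ and an Inverse-Gamma(α, β) prior on σ², the Normal likelihood is conjugate: posterior is Inv-Gamma(α + n/2, β + Σ(xᵢ−μ)²/2).
Σ(xᵢ−μ)² = (0.62)² + (0.74)² + (-0.79)² + (-1.26)² + (1.15)² + (-1.17)² + (2.02)² + (1.41)² + (1.81)² + (-0.48)² + (1.02)² + (-0.85)² = 17.1730.
Posterior: Inv-Gamma(3.7 + 12/2, 9.8 + 17.1730/2) = Inv-Gamma(9.70, 18.38650).
Mode = β/(α+1) = 18.38650/10.70 = 1.7184.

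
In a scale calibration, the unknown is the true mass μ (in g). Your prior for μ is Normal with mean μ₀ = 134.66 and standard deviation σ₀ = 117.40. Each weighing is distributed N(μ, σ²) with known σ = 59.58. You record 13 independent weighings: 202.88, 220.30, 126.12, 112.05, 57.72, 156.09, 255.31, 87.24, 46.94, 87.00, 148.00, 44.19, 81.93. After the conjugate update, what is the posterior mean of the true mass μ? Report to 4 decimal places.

For Normal data with known variance σ², a Normal(μ₀, σ₀²) prior on μ is conjugate. Posterior precision = 1/σ₀² + n/σ²; posterior mean is the precision-weighted average of μ₀ and x̄.
Σxᵢ = 202.88 + 220.30 + 126.12 + 112.05 + 57.72 + 156.09 + 255.31 + 87.24 + 46.94 + 87.00 + 148.00 + 44.19 + 81.93 = 1625.77, so n·x̄ = 1625.77.
σ₀² = 117.40² = 13782.76, σ² = 59.58² = 3549.7764; σ² + n·σ₀² = 3549.7764 + 13·13782.76 = 182725.6564.
Posterior mean = (μ₀/σ₀² + n·x̄/σ²)/(1/σ₀² + n/σ²) = (σ²·μ₀ + σ₀²·n·x̄)/(σ² + n·σ₀²) = (3549.7764·134.66 + 13782.76·1625.77)/182725.6564 = 22885610.615224/182725.6564 = 125.2457.

125.2457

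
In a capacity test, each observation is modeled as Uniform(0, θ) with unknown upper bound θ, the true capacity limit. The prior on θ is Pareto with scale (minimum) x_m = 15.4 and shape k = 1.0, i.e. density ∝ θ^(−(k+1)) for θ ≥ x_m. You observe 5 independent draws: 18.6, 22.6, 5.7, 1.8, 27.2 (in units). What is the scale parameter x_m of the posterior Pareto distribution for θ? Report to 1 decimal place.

27.2

A Pareto(scale x_m, shape k) prior on the upper bound θ of Uniform(0, θ) is conjugate: posterior is Pareto(max(x_m, max xᵢ), k + n).
Sample maximum = 27.2; prior scale x_m = 15.4 → posterior scale = max = 27.2.
Posterior shape = 1.0 + 5 = 6.0.
Posterior scale x_m = 27.2.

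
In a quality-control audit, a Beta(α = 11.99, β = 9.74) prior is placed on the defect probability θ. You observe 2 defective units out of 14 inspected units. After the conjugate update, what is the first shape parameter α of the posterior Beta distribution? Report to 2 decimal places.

13.99

The Beta prior is conjugate to a Binomial/Bernoulli likelihood; the update adds successes to α and failures to β.
Posterior: Beta(α+k, β+n−k) = Beta(11.99+2, 9.74+12) = Beta(13.99, 21.74).
Posterior α = 13.99.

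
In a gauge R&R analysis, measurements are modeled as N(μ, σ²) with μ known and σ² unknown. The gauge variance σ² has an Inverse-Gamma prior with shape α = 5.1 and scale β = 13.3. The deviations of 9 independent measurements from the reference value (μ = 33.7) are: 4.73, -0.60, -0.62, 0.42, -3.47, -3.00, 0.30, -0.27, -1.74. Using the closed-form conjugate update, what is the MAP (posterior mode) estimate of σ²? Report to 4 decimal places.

With known mean μ and an Inverse-Gamma(α, β) prior on σ², the Normal likelihood is conjugate: posterior is Inv-Gamma(α + n/2, β + Σ(xᵢ−μ)²/2).
Σ(xᵢ−μ)² = (4.73)² + (-0.60)² + (-0.62)² + (0.42)² + (-3.47)² + (-3.00)² + (0.30)² + (-0.27)² + (-1.74)² = 47.5251.
Posterior: Inv-Gamma(5.1 + 9/2, 13.3 + 47.5251/2) = Inv-Gamma(9.60, 37.06255).
Mode = β/(α+1) = 37.06255/10.60 = 3.4965.

3.4965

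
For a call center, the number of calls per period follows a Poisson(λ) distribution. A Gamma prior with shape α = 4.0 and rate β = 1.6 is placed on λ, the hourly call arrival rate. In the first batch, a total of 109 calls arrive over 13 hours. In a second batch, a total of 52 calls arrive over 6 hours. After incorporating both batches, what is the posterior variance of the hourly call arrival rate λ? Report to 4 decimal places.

0.3888

With a Gamma(shape α, rate β) prior, the Poisson likelihood is conjugate: the posterior is Gamma(α + ΣXᵢ, β + n).
After batch 1: Gamma(α+S, β+n) = Gamma(4.0+109, 1.6+13) = Gamma(113.0, 14.6).
After batch 2: Gamma(α+S, β+n) = Gamma(113.0+52, 14.6+6) = Gamma(165.0, 20.6).
Var = α/β² = 165.0/20.6² = 0.3888.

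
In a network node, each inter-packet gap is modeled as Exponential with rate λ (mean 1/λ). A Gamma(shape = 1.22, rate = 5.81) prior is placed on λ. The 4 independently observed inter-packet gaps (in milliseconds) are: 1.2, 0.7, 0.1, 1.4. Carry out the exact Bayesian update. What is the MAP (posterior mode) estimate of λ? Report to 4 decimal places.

With a Gamma(shape α, rate β) prior on the exponential rate λ, the posterior after n observations with total T = Σxᵢ is Gamma(α+n, β+T).
Sum of observations T = 3.4 milliseconds; n = 4.
Posterior: Gamma(1.22+4, 5.81+3.4) = Gamma(5.22, 9.21).
Mode = (α−1)/β = 0.4582.

0.4582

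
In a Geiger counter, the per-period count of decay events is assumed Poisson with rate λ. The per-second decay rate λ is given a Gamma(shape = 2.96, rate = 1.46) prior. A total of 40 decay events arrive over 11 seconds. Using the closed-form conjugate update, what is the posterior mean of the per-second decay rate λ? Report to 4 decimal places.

3.4478

With a Gamma(shape α, rate β) prior, the Poisson likelihood is conjugate: the posterior is Gamma(α + ΣXᵢ, β + n).
Posterior: Gamma(α+S, β+n) = Gamma(2.96+40, 1.46+11) = Gamma(42.96, 12.46).
Posterior mean = α/β = 42.96/12.46 = 3.4478.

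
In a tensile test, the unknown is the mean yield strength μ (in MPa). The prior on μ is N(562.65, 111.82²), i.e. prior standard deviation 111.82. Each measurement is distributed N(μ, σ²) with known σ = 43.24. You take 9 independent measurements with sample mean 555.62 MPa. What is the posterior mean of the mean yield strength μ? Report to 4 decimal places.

555.7349

For Normal data with known variance σ², a Normal(μ₀, σ₀²) prior on μ is conjugate. Posterior precision = 1/σ₀² + n/σ²; posterior mean is the precision-weighted average of μ₀ and x̄.
n·x̄ = 9·555.62 = 5000.58.
σ₀² = 111.82² = 12503.7124, σ² = 43.24² = 1869.6976; σ² + n·σ₀² = 1869.6976 + 9·12503.7124 = 114403.1092.
Posterior mean = (μ₀/σ₀² + n·x̄/σ²)/(1/σ₀² + n/σ²) = (σ²·μ₀ + σ₀²·n·x̄)/(σ² + n·σ₀²) = (1869.6976·562.65 + 12503.7124·5000.58)/114403.1092 = 63577799.507832/114403.1092 = 555.7349.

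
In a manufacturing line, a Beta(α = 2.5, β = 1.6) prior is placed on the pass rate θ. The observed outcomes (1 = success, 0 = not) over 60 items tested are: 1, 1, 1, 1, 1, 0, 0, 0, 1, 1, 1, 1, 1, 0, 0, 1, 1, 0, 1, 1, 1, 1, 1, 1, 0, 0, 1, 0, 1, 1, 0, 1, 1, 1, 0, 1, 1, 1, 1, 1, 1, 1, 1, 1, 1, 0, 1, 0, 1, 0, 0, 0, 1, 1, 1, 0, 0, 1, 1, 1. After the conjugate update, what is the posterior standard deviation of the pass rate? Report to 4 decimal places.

0.0571

The Beta prior is conjugate to a Binomial/Bernoulli likelihood; the update adds successes to α and failures to β.
Posterior: Beta(α+k, β+n−k) = Beta(2.5+42, 1.6+18) = Beta(44.5, 19.6).
Var = αβ/((α+β)²(α+β+1)) = 44.5·19.6/(64.1²·65.1) = 0.00326076; SD = √0.00326076 = 0.0571.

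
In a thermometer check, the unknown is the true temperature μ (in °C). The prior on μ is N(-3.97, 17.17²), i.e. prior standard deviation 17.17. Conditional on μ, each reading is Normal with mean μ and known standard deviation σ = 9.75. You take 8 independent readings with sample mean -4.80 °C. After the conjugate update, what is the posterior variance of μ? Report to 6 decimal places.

For Normal data with known variance σ², a Normal(μ₀, σ₀²) prior on μ is conjugate. Posterior precision = 1/σ₀² + n/σ²; posterior mean is the precision-weighted average of μ₀ and x̄.
σ₀² = 17.17² = 294.8089, σ² = 9.75² = 95.0625; σ² + n·σ₀² = 95.0625 + 8·294.8089 = 2453.5337.
Posterior precision = 1/σ₀² + n/σ² = 1/294.8089 + 8/95.0625 = (σ² + n·σ₀²)/(σ₀²σ²) = 2453.5337/(294.8089·95.0625); posterior variance σₙ² = σ₀²σ²/(σ² + n·σ₀²) = 294.8089·95.0625/2453.5337 = 11.422411.

11.422411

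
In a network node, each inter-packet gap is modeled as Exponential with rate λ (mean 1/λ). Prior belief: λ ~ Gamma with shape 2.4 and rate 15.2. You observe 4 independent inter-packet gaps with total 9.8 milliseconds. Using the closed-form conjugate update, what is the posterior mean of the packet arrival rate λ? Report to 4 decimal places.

With a Gamma(shape α, rate β) prior on the exponential rate λ, the posterior after n observations with total T = Σxᵢ is Gamma(α+n, β+T).
Posterior: Gamma(2.4+4, 15.2+9.8) = Gamma(6.4, 25.0).
Posterior mean of λ = α/β = 6.4/25.0 = 0.2560.

0.2560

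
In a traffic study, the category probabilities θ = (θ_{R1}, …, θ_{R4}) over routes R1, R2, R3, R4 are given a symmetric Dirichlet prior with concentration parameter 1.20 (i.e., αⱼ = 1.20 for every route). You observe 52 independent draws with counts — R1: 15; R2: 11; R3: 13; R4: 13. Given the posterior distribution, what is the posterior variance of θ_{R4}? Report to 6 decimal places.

The Dirichlet prior is conjugate to the Multinomial likelihood: each posterior αⱼ = prior αⱼ + observed count nⱼ.
Posterior concentration: (16.20, 12.20, 14.20, 14.20), total = 56.80.
Var[θ_j] = α_j(Σα−α_j)/((Σα)²(Σα+1)) = 14.20·42.60/(56.80²·57.80) = 0.003244.

0.003244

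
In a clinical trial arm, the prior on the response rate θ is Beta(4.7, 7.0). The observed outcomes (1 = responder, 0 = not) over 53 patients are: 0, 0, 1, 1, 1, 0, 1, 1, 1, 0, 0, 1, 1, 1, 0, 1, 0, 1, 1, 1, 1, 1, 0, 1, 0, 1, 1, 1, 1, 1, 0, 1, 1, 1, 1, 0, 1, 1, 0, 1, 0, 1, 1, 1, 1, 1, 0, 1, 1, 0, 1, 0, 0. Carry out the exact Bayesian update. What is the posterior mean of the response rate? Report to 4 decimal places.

The Beta prior is conjugate to a Binomial/Bernoulli likelihood; the update adds successes to α and failures to β.
Posterior: Beta(α+k, β+n−k) = Beta(4.7+36, 7.0+17) = Beta(40.7, 24.0).
Posterior mean = α/(α+β) = 40.7/64.7 = 0.6291.

0.6291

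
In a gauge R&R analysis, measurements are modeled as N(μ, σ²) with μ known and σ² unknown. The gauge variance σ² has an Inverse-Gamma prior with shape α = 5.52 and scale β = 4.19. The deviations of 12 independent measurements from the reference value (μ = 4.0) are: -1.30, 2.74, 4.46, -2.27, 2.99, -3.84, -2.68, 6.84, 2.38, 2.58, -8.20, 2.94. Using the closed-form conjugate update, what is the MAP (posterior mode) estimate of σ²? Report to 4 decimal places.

8.3259

With known mean μ and an Inverse-Gamma(α, β) prior on σ², the Normal likelihood is conjugate: posterior is Inv-Gamma(α + n/2, β + Σ(xᵢ−μ)²/2).
Σ(xᵢ−μ)² = (-1.30)² + (2.74)² + (4.46)² + (-2.27)² + (2.99)² + (-3.84)² + (-2.68)² + (6.84)² + (2.38)² + (2.58)² + (-8.20)² + (2.94)² = 200.1002.
Posterior: Inv-Gamma(5.52 + 12/2, 4.19 + 200.1002/2) = Inv-Gamma(11.52, 104.24010).
Mode = β/(α+1) = 104.24010/12.52 = 8.3259.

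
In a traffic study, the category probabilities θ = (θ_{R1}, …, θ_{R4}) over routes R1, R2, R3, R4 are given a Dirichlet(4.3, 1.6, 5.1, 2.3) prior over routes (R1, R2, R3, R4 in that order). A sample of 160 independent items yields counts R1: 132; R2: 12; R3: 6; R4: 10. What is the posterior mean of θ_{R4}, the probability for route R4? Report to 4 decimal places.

The Dirichlet prior is conjugate to the Multinomial likelihood: each posterior αⱼ = prior αⱼ + observed count nⱼ.
Posterior concentration: (136.3, 13.6, 11.1, 12.3), total = 173.3.
E[θ_{R4}|data] = α_{R4}/Σα = 12.3/173.3 = 0.0710.

0.0710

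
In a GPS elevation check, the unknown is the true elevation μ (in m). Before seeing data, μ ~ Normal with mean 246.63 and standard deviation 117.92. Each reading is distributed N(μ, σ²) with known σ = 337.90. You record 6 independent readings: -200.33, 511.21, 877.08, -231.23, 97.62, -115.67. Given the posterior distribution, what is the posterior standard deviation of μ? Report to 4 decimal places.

89.6343

For Normal data with known variance σ², a Normal(μ₀, σ₀²) prior on μ is conjugate. Posterior precision = 1/σ₀² + n/σ²; posterior mean is the precision-weighted average of μ₀ and x̄.
σ₀² = 117.92² = 13905.1264, σ² = 337.90² = 114176.41; σ² + n·σ₀² = 114176.41 + 6·13905.1264 = 197607.1684.
Posterior precision = 1/σ₀² + n/σ² = 1/13905.1264 + 6/114176.41 = (σ² + n·σ₀²)/(σ₀²σ²) = 197607.1684/(13905.1264·114176.41); posterior variance σₙ² = σ₀²σ²/(σ² + n·σ₀²) = 13905.1264·114176.41/197607.1684 = 8034.310829.
Posterior SD = √σₙ² = √(13905.1264·114176.41/197607.1684) = 89.6343.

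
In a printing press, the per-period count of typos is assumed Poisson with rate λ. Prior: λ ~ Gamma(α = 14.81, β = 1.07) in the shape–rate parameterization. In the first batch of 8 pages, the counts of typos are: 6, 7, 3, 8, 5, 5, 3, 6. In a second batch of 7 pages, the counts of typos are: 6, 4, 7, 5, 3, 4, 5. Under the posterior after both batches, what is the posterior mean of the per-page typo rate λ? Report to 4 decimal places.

With a Gamma(shape α, rate β) prior, the Poisson likelihood is conjugate: the posterior is Gamma(α + ΣXᵢ, β + n).
Batch 1: sum of counts S = 43 over n = 8 pages.
After batch 1: Gamma(α+S, β+n) = Gamma(14.81+43, 1.07+8) = Gamma(57.81, 9.07).
Batch 2: sum of counts S = 34 over n = 7 pages.
After batch 2: Gamma(α+S, β+n) = Gamma(57.81+34, 9.07+7) = Gamma(91.81, 16.07).
Posterior mean = α/β = 91.81/16.07 = 5.7131.

5.7131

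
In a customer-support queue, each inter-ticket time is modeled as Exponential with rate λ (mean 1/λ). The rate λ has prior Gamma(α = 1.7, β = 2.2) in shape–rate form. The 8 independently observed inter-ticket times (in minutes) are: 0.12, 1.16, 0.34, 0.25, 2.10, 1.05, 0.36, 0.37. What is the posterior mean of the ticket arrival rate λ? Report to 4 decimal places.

With a Gamma(shape α, rate β) prior on the exponential rate λ, the posterior after n observations with total T = Σxᵢ is Gamma(α+n, β+T).
Sum of observations T = 5.75 minutes; n = 8.
Posterior: Gamma(1.7+8, 2.2+5.75) = Gamma(9.7, 7.95).
Posterior mean of λ = α/β = 9.7/7.95 = 1.2201.

1.2201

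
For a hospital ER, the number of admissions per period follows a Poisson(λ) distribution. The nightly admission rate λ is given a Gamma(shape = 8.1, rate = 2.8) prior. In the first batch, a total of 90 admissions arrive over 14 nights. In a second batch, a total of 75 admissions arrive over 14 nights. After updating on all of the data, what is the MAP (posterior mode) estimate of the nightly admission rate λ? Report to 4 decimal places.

5.5877

With a Gamma(shape α, rate β) prior, the Poisson likelihood is conjugate: the posterior is Gamma(α + ΣXᵢ, β + n).
After batch 1: Gamma(α+S, β+n) = Gamma(8.1+90, 2.8+14) = Gamma(98.1, 16.8).
After batch 2: Gamma(α+S, β+n) = Gamma(98.1+75, 16.8+14) = Gamma(173.1, 30.8).
Mode of Gamma(α,β) for α≥1 is (α−1)/β = 172.1/30.8 = 5.5877.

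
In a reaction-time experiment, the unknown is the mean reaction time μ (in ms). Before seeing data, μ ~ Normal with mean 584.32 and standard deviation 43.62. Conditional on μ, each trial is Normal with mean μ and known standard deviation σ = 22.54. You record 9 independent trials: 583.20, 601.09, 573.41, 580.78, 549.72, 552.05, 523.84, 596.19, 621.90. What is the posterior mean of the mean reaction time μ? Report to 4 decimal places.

For Normal data with known variance σ², a Normal(μ₀, σ₀²) prior on μ is conjugate. Posterior precision = 1/σ₀² + n/σ²; posterior mean is the precision-weighted average of μ₀ and x̄.
Σxᵢ = 583.20 + 601.09 + 573.41 + 580.78 + 549.72 + 552.05 + 523.84 + 596.19 + 621.90 = 5182.18, so n·x̄ = 5182.18.
σ₀² = 43.62² = 1902.7044, σ² = 22.54² = 508.0516; σ² + n·σ₀² = 508.0516 + 9·1902.7044 = 17632.3912.
Posterior mean = (μ₀/σ₀² + n·x̄/σ²)/(1/σ₀² + n/σ²) = (σ²·μ₀ + σ₀²·n·x̄)/(σ² + n·σ₀²) = (508.0516·584.32 + 1902.7044·5182.18)/17632.3912 = 10157021.398504/17632.3912 = 576.0433.

576.0433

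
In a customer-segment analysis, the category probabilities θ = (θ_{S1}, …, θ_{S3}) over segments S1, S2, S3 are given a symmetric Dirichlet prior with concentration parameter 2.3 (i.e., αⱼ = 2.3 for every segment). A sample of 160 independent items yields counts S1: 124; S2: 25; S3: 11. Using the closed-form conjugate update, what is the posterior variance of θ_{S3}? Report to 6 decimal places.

0.000437

The Dirichlet prior is conjugate to the Multinomial likelihood: each posterior αⱼ = prior αⱼ + observed count nⱼ.
Posterior concentration: (126.3, 27.3, 13.3), total = 166.9.
Var[θ_j] = α_j(Σα−α_j)/((Σα)²(Σα+1)) = 13.3·153.6/(166.9²·167.9) = 0.000437.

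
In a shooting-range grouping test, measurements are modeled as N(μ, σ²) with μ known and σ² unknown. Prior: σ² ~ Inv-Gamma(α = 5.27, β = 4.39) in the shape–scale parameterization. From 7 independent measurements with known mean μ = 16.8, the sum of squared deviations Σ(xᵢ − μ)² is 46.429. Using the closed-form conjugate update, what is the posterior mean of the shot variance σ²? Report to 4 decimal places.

With known mean μ and an Inverse-Gamma(α, β) prior on σ², the Normal likelihood is conjugate: posterior is Inv-Gamma(α + n/2, β + Σ(xᵢ−μ)²/2).
Posterior: Inv-Gamma(5.27 + 7/2, 4.39 + 46.429/2) = Inv-Gamma(8.77, 27.6045).
E[σ²|data] = β/(α−1) = 27.6045/7.77 = 3.5527.

3.5527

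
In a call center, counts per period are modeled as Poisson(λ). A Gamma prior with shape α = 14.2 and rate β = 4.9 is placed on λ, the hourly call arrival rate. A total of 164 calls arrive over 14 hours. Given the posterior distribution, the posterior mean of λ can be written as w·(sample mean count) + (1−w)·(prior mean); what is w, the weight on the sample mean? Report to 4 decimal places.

With a Gamma(shape α, rate β) prior, the Poisson likelihood is conjugate: the posterior is Gamma(α + ΣXᵢ, β + n).
Posterior mean = (α₀+S)/(β₀+n) = [n/(β₀+n)]·(S/n) + [β₀/(β₀+n)]·(α₀/β₀), so only n and β₀ enter the weight.
Weight on data w = n/(β₀+n) = 14/(4.9+14) = 14/18.9 = 0.7407.

0.7407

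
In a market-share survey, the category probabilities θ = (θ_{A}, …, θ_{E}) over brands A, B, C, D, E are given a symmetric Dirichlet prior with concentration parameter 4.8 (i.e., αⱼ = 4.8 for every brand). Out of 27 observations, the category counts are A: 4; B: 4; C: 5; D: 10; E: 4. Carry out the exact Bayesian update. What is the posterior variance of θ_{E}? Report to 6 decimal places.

The Dirichlet prior is conjugate to the Multinomial likelihood: each posterior αⱼ = prior αⱼ + observed count nⱼ.
Posterior concentration: (8.8, 8.8, 9.8, 14.8, 8.8), total = 51.0.
Var[θ_j] = α_j(Σα−α_j)/((Σα)²(Σα+1)) = 8.8·42.2/(51.0²·52.0) = 0.002746.

0.002746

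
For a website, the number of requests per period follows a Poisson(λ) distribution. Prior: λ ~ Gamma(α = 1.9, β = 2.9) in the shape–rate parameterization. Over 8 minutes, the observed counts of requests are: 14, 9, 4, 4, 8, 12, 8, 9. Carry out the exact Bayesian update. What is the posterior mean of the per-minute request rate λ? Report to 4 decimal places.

6.4128

With a Gamma(shape α, rate β) prior, the Poisson likelihood is conjugate: the posterior is Gamma(α + ΣXᵢ, β + n).
Sum of counts S = 68 over n = 8 minutes.
Posterior: Gamma(α+S, β+n) = Gamma(1.9+68, 2.9+8) = Gamma(69.9, 10.9).
Posterior mean = α/β = 69.9/10.9 = 6.4128.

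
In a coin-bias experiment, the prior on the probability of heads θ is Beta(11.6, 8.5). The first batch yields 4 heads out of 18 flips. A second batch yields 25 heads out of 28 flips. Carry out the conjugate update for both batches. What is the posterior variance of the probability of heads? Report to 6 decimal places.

The Beta prior is conjugate to a Binomial/Bernoulli likelihood; the update adds successes to α and failures to β.
After batch 1: Beta(11.6+4, 8.5+14) = Beta(15.6, 22.5).
After batch 2: Beta(15.6+25, 22.5+3) = Beta(40.6, 25.5).
Var = αβ/((α+β)²(α+β+1)) = 40.6·25.5/(66.1²·67.1) = 0.003531.

0.003531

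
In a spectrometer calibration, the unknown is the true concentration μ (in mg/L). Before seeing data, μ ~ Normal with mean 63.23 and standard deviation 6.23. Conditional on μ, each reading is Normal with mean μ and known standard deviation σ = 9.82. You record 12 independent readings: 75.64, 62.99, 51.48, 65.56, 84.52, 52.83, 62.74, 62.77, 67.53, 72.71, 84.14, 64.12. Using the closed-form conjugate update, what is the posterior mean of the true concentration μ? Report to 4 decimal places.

For Normal data with known variance σ², a Normal(μ₀, σ₀²) prior on μ is conjugate. Posterior precision = 1/σ₀² + n/σ²; posterior mean is the precision-weighted average of μ₀ and x̄.
Σxᵢ = 75.64 + 62.99 + 51.48 + 65.56 + 84.52 + 52.83 + 62.74 + 62.77 + 67.53 + 72.71 + 84.14 + 64.12 = 807.03, so n·x̄ = 807.03.
σ₀² = 6.23² = 38.8129, σ² = 9.82² = 96.4324; σ² + n·σ₀² = 96.4324 + 12·38.8129 = 562.1872.
Posterior mean = (μ₀/σ₀² + n·x̄/σ²)/(1/σ₀² + n/σ²) = (σ²·μ₀ + σ₀²·n·x̄)/(σ² + n·σ₀²) = (96.4324·63.23 + 38.8129·807.03)/562.1872 = 37420.595339/562.1872 = 66.5625.

66.5625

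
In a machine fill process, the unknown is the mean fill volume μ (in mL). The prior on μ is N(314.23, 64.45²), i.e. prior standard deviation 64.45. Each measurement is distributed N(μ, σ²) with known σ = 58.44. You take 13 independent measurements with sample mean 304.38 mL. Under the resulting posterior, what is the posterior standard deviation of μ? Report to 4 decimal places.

For Normal data with known variance σ², a Normal(μ₀, σ₀²) prior on μ is conjugate. Posterior precision = 1/σ₀² + n/σ²; posterior mean is the precision-weighted average of μ₀ and x̄.
σ₀² = 64.45² = 4153.8025, σ² = 58.44² = 3415.2336; σ² + n·σ₀² = 3415.2336 + 13·4153.8025 = 57414.6661.
Posterior precision = 1/σ₀² + n/σ² = 1/4153.8025 + 13/3415.2336 = (σ² + n·σ₀²)/(σ₀²σ²) = 57414.6661/(4153.8025·3415.2336); posterior variance σₙ² = σ₀²σ²/(σ² + n·σ₀²) = 4153.8025·3415.2336/57414.6661 = 247.083312.
Posterior SD = √σₙ² = √(4153.8025·3415.2336/57414.6661) = 15.7189.

15.7189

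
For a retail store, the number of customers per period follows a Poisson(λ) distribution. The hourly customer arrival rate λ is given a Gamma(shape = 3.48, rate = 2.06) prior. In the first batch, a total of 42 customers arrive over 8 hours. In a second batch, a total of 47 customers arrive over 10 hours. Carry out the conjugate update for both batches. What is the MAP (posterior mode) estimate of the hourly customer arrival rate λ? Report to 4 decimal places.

4.5603

With a Gamma(shape α, rate β) prior, the Poisson likelihood is conjugate: the posterior is Gamma(α + ΣXᵢ, β + n).
After batch 1: Gamma(α+S, β+n) = Gamma(3.48+42, 2.06+8) = Gamma(45.48, 10.06).
After batch 2: Gamma(α+S, β+n) = Gamma(45.48+47, 10.06+10) = Gamma(92.48, 20.06).
Mode of Gamma(α,β) for α≥1 is (α−1)/β = 91.48/20.06 = 4.5603.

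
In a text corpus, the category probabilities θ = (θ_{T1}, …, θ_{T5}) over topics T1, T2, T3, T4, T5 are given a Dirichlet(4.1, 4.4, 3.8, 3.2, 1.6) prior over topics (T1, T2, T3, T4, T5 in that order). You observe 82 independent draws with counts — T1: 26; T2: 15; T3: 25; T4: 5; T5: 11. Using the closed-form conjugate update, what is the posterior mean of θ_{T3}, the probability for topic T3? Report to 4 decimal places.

The Dirichlet prior is conjugate to the Multinomial likelihood: each posterior αⱼ = prior αⱼ + observed count nⱼ.
Posterior concentration: (30.1, 19.4, 28.8, 8.2, 12.6), total = 99.1.
E[θ_{T3}|data] = α_{T3}/Σα = 28.8/99.1 = 0.2906.

0.2906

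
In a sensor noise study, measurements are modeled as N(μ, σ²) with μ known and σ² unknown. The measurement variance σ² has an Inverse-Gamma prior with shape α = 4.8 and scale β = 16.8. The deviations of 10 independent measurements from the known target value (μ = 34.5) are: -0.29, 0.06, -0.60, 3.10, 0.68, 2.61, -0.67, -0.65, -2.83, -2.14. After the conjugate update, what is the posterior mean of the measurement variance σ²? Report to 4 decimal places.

3.6586

With known mean μ and an Inverse-Gamma(α, β) prior on σ², the Normal likelihood is conjugate: posterior is Inv-Gamma(α + n/2, β + Σ(xᵢ−μ)²/2).
Σ(xᵢ−μ)² = (-0.29)² + (0.06)² + (-0.60)² + (3.10)² + (0.68)² + (2.61)² + (-0.67)² + (-0.65)² + (-2.83)² + (-2.14)² = 30.7921.
Posterior: Inv-Gamma(4.8 + 10/2, 16.8 + 30.7921/2) = Inv-Gamma(9.80, 32.19605).
E[σ²|data] = β/(α−1) = 32.19605/8.80 = 3.6586.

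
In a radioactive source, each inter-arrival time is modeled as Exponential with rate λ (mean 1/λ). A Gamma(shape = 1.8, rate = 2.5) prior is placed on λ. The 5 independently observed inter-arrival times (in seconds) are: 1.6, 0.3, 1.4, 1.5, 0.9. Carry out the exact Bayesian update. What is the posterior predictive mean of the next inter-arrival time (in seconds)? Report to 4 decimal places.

1.4138

With a Gamma(shape α, rate β) prior on the exponential rate λ, the posterior after n observations with total T = Σxᵢ is Gamma(α+n, β+T).
Sum of observations T = 5.7 seconds; n = 5.
Posterior: Gamma(1.8+5, 2.5+5.7) = Gamma(6.8, 8.2).
The predictive distribution for the next observation is Lomax; its mean is β/(α−1) = 8.2/5.8 = 1.4138.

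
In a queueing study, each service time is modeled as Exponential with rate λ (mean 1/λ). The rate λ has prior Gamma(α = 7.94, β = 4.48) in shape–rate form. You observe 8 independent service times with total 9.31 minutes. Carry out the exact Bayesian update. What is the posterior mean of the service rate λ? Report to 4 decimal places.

With a Gamma(shape α, rate β) prior on the exponential rate λ, the posterior after n observations with total T = Σxᵢ is Gamma(α+n, β+T).
Posterior: Gamma(7.94+8, 4.48+9.31) = Gamma(15.94, 13.79).
Posterior mean of λ = α/β = 15.94/13.79 = 1.1559.

1.1559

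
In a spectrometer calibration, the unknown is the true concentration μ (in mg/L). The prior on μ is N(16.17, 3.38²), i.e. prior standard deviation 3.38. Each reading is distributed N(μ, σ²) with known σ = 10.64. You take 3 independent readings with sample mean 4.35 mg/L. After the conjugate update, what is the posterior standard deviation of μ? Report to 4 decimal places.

For Normal data with known variance σ², a Normal(μ₀, σ₀²) prior on μ is conjugate. Posterior precision = 1/σ₀² + n/σ²; posterior mean is the precision-weighted average of μ₀ and x̄.
σ₀² = 3.38² = 11.4244, σ² = 10.64² = 113.2096; σ² + n·σ₀² = 113.2096 + 3·11.4244 = 147.4828.
Posterior precision = 1/σ₀² + n/σ² = 1/11.4244 + 3/113.2096 = (σ² + n·σ₀²)/(σ₀²σ²) = 147.4828/(11.4244·113.2096); posterior variance σₙ² = σ₀²σ²/(σ² + n·σ₀²) = 11.4244·113.2096/147.4828 = 8.769509.
Posterior SD = √σₙ² = √(11.4244·113.2096/147.4828) = 2.9613.

2.9613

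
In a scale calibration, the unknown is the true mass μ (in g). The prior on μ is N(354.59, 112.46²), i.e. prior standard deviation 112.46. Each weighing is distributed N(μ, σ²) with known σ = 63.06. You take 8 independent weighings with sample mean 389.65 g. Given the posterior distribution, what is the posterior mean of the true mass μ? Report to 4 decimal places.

388.3242

For Normal data with known variance σ², a Normal(μ₀, σ₀²) prior on μ is conjugate. Posterior precision = 1/σ₀² + n/σ²; posterior mean is the precision-weighted average of μ₀ and x̄.
n·x̄ = 8·389.65 = 3117.2.
σ₀² = 112.46² = 12647.2516, σ² = 63.06² = 3976.5636; σ² + n·σ₀² = 3976.5636 + 8·12647.2516 = 105154.5764.
Posterior mean = (μ₀/σ₀² + n·x̄/σ²)/(1/σ₀² + n/σ²) = (σ²·μ₀ + σ₀²·n·x̄)/(σ² + n·σ₀²) = (3976.5636·354.59 + 12647.2516·3117.2)/105154.5764 = 40834062.374444/105154.5764 = 388.3242.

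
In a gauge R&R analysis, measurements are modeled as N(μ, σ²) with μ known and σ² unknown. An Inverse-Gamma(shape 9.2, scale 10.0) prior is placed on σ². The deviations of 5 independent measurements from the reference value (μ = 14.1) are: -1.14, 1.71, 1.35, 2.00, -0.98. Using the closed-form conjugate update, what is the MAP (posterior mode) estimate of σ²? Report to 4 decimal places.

With known mean μ and an Inverse-Gamma(α, β) prior on σ², the Normal likelihood is conjugate: posterior is Inv-Gamma(α + n/2, β + Σ(xᵢ−μ)²/2).
Σ(xᵢ−μ)² = (-1.14)² + (1.71)² + (1.35)² + (2.00)² + (-0.98)² = 11.0066.
Posterior: Inv-Gamma(9.2 + 5/2, 10.0 + 11.0066/2) = Inv-Gamma(11.70, 15.50330).
Mode = β/(α+1) = 15.50330/12.70 = 1.2207.

1.2207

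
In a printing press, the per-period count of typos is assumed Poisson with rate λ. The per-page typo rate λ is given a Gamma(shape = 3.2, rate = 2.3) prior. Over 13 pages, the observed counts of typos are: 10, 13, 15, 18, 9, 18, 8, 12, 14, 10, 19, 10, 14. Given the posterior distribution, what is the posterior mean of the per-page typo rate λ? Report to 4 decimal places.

11.3203

With a Gamma(shape α, rate β) prior, the Poisson likelihood is conjugate: the posterior is Gamma(α + ΣXᵢ, β + n).
Sum of counts S = 170 over n = 13 pages.
Posterior: Gamma(α+S, β+n) = Gamma(3.2+170, 2.3+13) = Gamma(173.2, 15.3).
Posterior mean = α/β = 173.2/15.3 = 11.3203.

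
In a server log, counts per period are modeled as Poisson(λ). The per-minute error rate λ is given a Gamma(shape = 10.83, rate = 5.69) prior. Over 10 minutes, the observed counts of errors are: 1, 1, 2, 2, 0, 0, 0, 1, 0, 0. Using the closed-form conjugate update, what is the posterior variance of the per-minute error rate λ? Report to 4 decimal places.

0.0724

With a Gamma(shape α, rate β) prior, the Poisson likelihood is conjugate: the posterior is Gamma(α + ΣXᵢ, β + n).
Sum of counts S = 7 over n = 10 minutes.
Posterior: Gamma(α+S, β+n) = Gamma(10.83+7, 5.69+10) = Gamma(17.83, 15.69).
Var = α/β² = 17.83/15.69² = 0.0724.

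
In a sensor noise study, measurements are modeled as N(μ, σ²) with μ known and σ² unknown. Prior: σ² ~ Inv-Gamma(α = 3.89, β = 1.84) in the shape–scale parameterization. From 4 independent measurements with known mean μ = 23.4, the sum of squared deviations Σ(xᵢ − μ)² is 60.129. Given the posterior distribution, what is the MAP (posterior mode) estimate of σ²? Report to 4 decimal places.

4.6306

With known mean μ and an Inverse-Gamma(α, β) prior on σ², the Normal likelihood is conjugate: posterior is Inv-Gamma(α + n/2, β + Σ(xᵢ−μ)²/2).
Posterior: Inv-Gamma(3.89 + 4/2, 1.84 + 60.129/2) = Inv-Gamma(5.89, 31.9045).
Mode = β/(α+1) = 31.9045/6.89 = 4.6306.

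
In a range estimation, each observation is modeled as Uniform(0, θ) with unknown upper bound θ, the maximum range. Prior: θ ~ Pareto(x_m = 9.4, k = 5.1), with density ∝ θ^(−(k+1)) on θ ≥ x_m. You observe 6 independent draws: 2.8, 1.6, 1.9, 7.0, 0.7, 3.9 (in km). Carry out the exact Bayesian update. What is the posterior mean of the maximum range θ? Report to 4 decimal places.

A Pareto(scale x_m, shape k) prior on the upper bound θ of Uniform(0, θ) is conjugate: posterior is Pareto(max(x_m, max xᵢ), k + n).
Sample maximum = 7.0; prior scale x_m = 9.4 → posterior scale = max = 9.4.
Posterior shape = 5.1 + 6 = 11.1.
E[θ|data] = k·x_m/(k−1) = 11.1·9.4/10.1 = 10.3307.

10.3307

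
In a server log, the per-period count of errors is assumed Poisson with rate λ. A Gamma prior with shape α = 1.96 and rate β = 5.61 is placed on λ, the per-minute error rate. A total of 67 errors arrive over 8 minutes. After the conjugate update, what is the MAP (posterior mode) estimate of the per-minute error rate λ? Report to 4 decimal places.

With a Gamma(shape α, rate β) prior, the Poisson likelihood is conjugate: the posterior is Gamma(α + ΣXᵢ, β + n).
Posterior: Gamma(α+S, β+n) = Gamma(1.96+67, 5.61+8) = Gamma(68.96, 13.61).
Mode of Gamma(α,β) for α≥1 is (α−1)/β = 67.96/13.61 = 4.9934.

4.9934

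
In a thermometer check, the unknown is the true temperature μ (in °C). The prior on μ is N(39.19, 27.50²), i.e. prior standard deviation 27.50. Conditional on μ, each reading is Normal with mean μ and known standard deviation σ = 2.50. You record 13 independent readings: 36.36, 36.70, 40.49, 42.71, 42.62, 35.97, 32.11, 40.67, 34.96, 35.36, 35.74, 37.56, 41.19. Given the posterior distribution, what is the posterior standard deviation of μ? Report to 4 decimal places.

0.6932

For Normal data with known variance σ², a Normal(μ₀, σ₀²) prior on μ is conjugate. Posterior precision = 1/σ₀² + n/σ²; posterior mean is the precision-weighted average of μ₀ and x̄.
σ₀² = 27.50² = 756.25, σ² = 2.50² = 6.25; σ² + n·σ₀² = 6.25 + 13·756.25 = 9837.5.
Posterior precision = 1/σ₀² + n/σ² = 1/756.25 + 13/6.25 = (σ² + n·σ₀²)/(σ₀²σ²) = 9837.5/(756.25·6.25); posterior variance σₙ² = σ₀²σ²/(σ² + n·σ₀²) = 756.25·6.25/9837.5 = 0.480464.
Posterior SD = √σₙ² = √(756.25·6.25/9837.5) = 0.6932.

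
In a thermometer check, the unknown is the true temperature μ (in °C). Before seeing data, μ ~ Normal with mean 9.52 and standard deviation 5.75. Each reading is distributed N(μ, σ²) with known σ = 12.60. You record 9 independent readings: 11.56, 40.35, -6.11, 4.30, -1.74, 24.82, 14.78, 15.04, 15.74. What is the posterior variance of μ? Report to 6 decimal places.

11.502835

For Normal data with known variance σ², a Normal(μ₀, σ₀²) prior on μ is conjugate. Posterior precision = 1/σ₀² + n/σ²; posterior mean is the precision-weighted average of μ₀ and x̄.
σ₀² = 5.75² = 33.0625, σ² = 12.60² = 158.76; σ² + n·σ₀² = 158.76 + 9·33.0625 = 456.3225.
Posterior precision = 1/σ₀² + n/σ² = 1/33.0625 + 9/158.76 = (σ² + n·σ₀²)/(σ₀²σ²) = 456.3225/(33.0625·158.76); posterior variance σₙ² = σ₀²σ²/(σ² + n·σ₀²) = 33.0625·158.76/456.3225 = 11.502835.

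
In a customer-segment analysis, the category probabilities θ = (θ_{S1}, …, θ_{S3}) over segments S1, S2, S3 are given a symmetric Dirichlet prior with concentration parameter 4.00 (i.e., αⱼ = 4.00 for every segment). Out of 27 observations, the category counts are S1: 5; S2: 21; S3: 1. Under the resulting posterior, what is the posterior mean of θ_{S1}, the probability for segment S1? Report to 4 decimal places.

The Dirichlet prior is conjugate to the Multinomial likelihood: each posterior αⱼ = prior αⱼ + observed count nⱼ.
Posterior concentration: (9.00, 25.00, 5.00), total = 39.00.
E[θ_{S1}|data] = α_{S1}/Σα = 9.00/39.00 = 0.2308.

0.2308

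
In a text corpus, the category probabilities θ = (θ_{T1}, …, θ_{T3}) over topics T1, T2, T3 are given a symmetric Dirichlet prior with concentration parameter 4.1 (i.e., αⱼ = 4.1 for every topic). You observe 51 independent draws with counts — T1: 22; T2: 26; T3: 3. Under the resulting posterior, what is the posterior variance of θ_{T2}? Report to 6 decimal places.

0.003879

The Dirichlet prior is conjugate to the Multinomial likelihood: each posterior αⱼ = prior αⱼ + observed count nⱼ.
Posterior concentration: (26.1, 30.1, 7.1), total = 63.3.
Var[θ_j] = α_j(Σα−α_j)/((Σα)²(Σα+1)) = 30.1·33.2/(63.3²·64.3) = 0.003879.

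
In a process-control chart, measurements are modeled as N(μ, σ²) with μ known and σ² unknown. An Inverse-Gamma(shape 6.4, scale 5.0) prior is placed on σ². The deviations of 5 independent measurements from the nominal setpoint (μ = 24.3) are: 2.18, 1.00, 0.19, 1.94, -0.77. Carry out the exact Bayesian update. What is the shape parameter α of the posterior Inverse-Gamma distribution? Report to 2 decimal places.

With known mean μ and an Inverse-Gamma(α, β) prior on σ², the Normal likelihood is conjugate: posterior is Inv-Gamma(α + n/2, β + Σ(xᵢ−μ)²/2).
Σ(xᵢ−μ)² = (2.18)² + (1.00)² + (0.19)² + (1.94)² + (-0.77)² = 10.1450.
Posterior: Inv-Gamma(6.4 + 5/2, 5.0 + 10.1450/2) = Inv-Gamma(8.90, 10.07250).
Posterior α = 8.90.

8.90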